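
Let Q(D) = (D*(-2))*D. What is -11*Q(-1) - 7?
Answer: 15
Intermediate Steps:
Q(D) = -2*D² (Q(D) = (-2*D)*D = -2*D²)
-11*Q(-1) - 7 = -(-22)*(-1)² - 7 = -(-22) - 7 = -11*(-2) - 7 = 22 - 7 = 15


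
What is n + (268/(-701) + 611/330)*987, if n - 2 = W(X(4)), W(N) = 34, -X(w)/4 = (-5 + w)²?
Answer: 114593519/77110 ≈ 1486.1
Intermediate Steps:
X(w) = -4*(-5 + w)²
n = 36 (n = 2 + 34 = 36)
n + (268/(-701) + 611/330)*987 = 36 + (268/(-701) + 611/330)*987 = 36 + (268*(-1/701) + 611*(1/330))*987 = 36 + (-268/701 + 611/330)*987 = 36 + (339871/231330)*987 = 36 + 111817559/77110 = 114593519/77110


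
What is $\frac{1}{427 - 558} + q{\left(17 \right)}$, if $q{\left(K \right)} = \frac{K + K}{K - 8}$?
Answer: $\frac{4445}{1179} \approx 3.7701$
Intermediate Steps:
$q{\left(K \right)} = \frac{2 K}{-8 + K}$
$\frac{1}{427 - 558} + q{\left(17 \right)} = \frac{1}{427 - 558} + 2 \cdot 17 \frac{1}{-8 + 17} = \frac{1}{-131} + 2 \cdot 17 \cdot \frac{1}{9} = - \frac{1}{131} + 2 \cdot 17 \cdot \frac{1}{9} = - \frac{1}{131} + \frac{34}{9} = \frac{4445}{1179}$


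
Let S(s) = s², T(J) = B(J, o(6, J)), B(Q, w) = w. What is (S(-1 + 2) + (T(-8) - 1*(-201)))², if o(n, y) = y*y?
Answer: 70756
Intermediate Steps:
o(n, y) = y²
T(J) = J²
(S(-1 + 2) + (T(-8) - 1*(-201)))² = ((-1 + 2)² + ((-8)² - 1*(-201)))² = (1² + (64 + 201))² = (1 + 265)² = 266² = 70756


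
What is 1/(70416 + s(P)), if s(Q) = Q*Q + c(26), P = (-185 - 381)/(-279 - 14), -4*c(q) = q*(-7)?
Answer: 171698/12098739339 ≈ 1.4191e-5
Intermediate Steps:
c(q) = 7*q/4 (c(q) = -q*(-7)/4 = -(-7)*q/4 = 7*q/4)
P = 566/293 (P = -566/(-293) = -566*(-1/293) = 566/293 ≈ 1.9317)
s(Q) = 91/2 + Q² (s(Q) = Q*Q + (7/4)*26 = Q² + 91/2 = 91/2 + Q²)
1/(70416 + s(P)) = 1/(70416 + (91/2 + (566/293)²)) = 1/(70416 + (91/2 + 320356/85849)) = 1/(70416 + 8452971/171698) = 1/(12098739339/171698) = 171698/12098739339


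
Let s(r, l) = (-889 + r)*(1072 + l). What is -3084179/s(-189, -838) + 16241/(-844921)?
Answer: 4827070093/395423028 ≈ 12.207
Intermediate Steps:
-3084179/s(-189, -838) + 16241/(-844921) = -3084179/(-953008 - 889*(-838) + 1072*(-189) - 838*(-189)) + 16241/(-844921) = -3084179/(-953008 + 744982 - 202608 + 158382) + 16241*(-1/844921) = -3084179/(-252252) - 16241/844921 = -3084179*(-1/252252) - 16241/844921 = 440597/36036 - 16241/844921 = 4827070093/395423028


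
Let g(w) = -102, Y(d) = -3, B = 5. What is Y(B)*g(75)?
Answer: 306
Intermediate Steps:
Y(B)*g(75) = -3*(-102) = 306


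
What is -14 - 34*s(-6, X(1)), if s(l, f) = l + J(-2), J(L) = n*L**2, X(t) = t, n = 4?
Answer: -354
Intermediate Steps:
J(L) = 4*L**2
s(l, f) = 16 + l (s(l, f) = l + 4*(-2)**2 = l + 4*4 = l + 16 = 16 + l)
-14 - 34*s(-6, X(1)) = -14 - 34*(16 - 6) = -14 - 34*10 = -14 - 340 = -354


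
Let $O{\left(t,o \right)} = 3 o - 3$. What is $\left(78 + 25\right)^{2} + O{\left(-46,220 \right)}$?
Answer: $11266$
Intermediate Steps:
$O{\left(t,o \right)} = -3 + 3 o$
$\left(78 + 25\right)^{2} + O{\left(-46,220 \right)} = \left(78 + 25\right)^{2} + \left(-3 + 3 \cdot 220\right) = 103^{2} + \left(-3 + 660\right) = 10609 + 657 = 11266$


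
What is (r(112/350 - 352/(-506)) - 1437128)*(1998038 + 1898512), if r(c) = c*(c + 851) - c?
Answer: -74013357810259728/13225 ≈ -5.5965e+12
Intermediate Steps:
r(c) = -c + c*(851 + c) (r(c) = c*(851 + c) - c = -c + c*(851 + c))
(r(112/350 - 352/(-506)) - 1437128)*(1998038 + 1898512) = ((112/350 - 352/(-506))*(850 + (112/350 - 352/(-506))) - 1437128)*(1998038 + 1898512) = ((112*(1/350) - 352*(-1/506))*(850 + (112*(1/350) - 352*(-1/506))) - 1437128)*3896550 = ((8/25 + 16/23)*(850 + (8/25 + 16/23)) - 1437128)*3896550 = (584*(850 + 584/575)/575 - 1437128)*3896550 = ((584/575)*(489334/575) - 1437128)*3896550 = (285771056/330625 - 1437128)*3896550 = -474864673944/330625*3896550 = -74013357810259728/13225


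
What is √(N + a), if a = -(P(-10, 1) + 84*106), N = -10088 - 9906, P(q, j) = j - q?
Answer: I*√28909 ≈ 170.03*I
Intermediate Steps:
N = -19994
a = -8915 (a = -((1 - 1*(-10)) + 84*106) = -((1 + 10) + 8904) = -(11 + 8904) = -1*8915 = -8915)
√(N + a) = √(-19994 - 8915) = √(-28909) = I*√28909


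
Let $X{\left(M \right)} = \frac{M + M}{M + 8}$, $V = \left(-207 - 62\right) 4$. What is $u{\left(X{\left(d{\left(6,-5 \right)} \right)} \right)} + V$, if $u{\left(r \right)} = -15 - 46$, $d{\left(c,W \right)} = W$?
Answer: $-1137$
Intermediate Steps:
$V = -1076$ ($V = \left(-269\right) 4 = -1076$)
$X{\left(M \right)} = \frac{2 M}{8 + M}$
$u{\left(r \right)} = -61$
$u{\left(X{\left(d{\left(6,-5 \right)} \right)} \right)} + V = -61 - 1076 = -1137$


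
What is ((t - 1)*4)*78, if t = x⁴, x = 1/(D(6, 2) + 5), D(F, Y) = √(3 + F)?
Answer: -159705/512 ≈ -311.92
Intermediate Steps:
x = ⅛ (x = 1/(√(3 + 6) + 5) = 1/(√9 + 5) = 1/(3 + 5) = 1/8 = ⅛ ≈ 0.12500)
t = 1/4096 (t = (⅛)⁴ = 1/4096 ≈ 0.00024414)
((t - 1)*4)*78 = ((1/4096 - 1)*4)*78 = -4095/4096*4*78 = -4095/1024*78 = -159705/512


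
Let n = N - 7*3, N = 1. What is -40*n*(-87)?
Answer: -69600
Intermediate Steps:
n = -20 (n = 1 - 7*3 = 1 - 21 = -20)
-40*n*(-87) = -40*(-20)*(-87) = -(-800)*(-87) = -1*69600 = -69600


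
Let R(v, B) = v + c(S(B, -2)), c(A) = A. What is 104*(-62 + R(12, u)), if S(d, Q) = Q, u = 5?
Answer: -5408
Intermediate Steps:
R(v, B) = -2 + v (R(v, B) = v - 2 = -2 + v)
104*(-62 + R(12, u)) = 104*(-62 + (-2 + 12)) = 104*(-62 + 10) = 104*(-52) = -5408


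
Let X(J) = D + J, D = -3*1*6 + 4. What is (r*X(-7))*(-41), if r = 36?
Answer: 30996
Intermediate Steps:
D = -14 (D = -3*6 + 4 = -18 + 4 = -14)
X(J) = -14 + J
(r*X(-7))*(-41) = (36*(-14 - 7))*(-41) = (36*(-21))*(-41) = -756*(-41) = 30996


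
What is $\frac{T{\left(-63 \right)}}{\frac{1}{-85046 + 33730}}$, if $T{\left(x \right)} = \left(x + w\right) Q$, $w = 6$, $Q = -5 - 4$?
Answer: $-26325108$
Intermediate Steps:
$Q = -9$ ($Q = -5 - 4 = -9$)
$T{\left(x \right)} = -54 - 9 x$ ($T{\left(x \right)} = \left(x + 6\right) \left(-9\right) = \left(6 + x\right) \left(-9\right) = -54 - 9 x$)
$\frac{T{\left(-63 \right)}}{\frac{1}{-85046 + 33730}} = \frac{-54 - -567}{\frac{1}{-85046 + 33730}} = \frac{-54 + 567}{\frac{1}{-51316}} = \frac{513}{- \frac{1}{51316}} = 513 \left(-51316\right) = -26325108$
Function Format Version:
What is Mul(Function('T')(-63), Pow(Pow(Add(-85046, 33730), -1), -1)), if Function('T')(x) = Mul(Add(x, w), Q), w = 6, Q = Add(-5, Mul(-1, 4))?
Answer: -26325108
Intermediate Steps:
Q = -9 (Q = Add(-5, -4) = -9)
Function('T')(x) = Add(-54, Mul(-9, x)) (Function('T')(x) = Mul(Add(x, 6), -9) = Mul(Add(6, x), -9) = Add(-54, Mul(-9, x)))
Mul(Function('T')(-63), Pow(Pow(Add(-85046, 33730), -1), -1)) = Mul(Add(-54, Mul(-9, -63)), Pow(Pow(Add(-85046, 33730), -1), -1)) = Mul(Add(-54, 567), Pow(Pow(-51316, -1), -1)) = Mul(513, Pow(Rational(-1, 51316), -1)) = Mul(513, -51316) = -26325108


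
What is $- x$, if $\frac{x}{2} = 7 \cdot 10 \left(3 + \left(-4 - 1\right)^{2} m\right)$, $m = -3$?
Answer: $10080$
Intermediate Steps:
$x = -10080$ ($x = 2 \cdot 7 \cdot 10 \left(3 + \left(-4 - 1\right)^{2} \left(-3\right)\right) = 2 \cdot 70 \left(3 + \left(-5\right)^{2} \left(-3\right)\right) = 2 \cdot 70 \left(3 + 25 \left(-3\right)\right) = 2 \cdot 70 \left(3 - 75\right) = 2 \cdot 70 \left(-72\right) = 2 \left(-5040\right) = -10080$)
$- x = \left(-1\right) \left(-10080\right) = 10080$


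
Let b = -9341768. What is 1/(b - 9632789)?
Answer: -1/18974557 ≈ -5.2702e-8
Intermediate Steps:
1/(b - 9632789) = 1/(-9341768 - 9632789) = 1/(-18974557) = -1/18974557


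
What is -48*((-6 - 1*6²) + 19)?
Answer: 1104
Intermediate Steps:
-48*((-6 - 1*6²) + 19) = -48*((-6 - 1*36) + 19) = -48*((-6 - 36) + 19) = -48*(-42 + 19) = -48*(-23) = 1104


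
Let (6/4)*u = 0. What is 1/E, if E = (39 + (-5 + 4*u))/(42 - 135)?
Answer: -93/34 ≈ -2.7353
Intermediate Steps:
u = 0 (u = (⅔)*0 = 0)
E = -34/93 (E = (39 + (-5 + 4*0))/(42 - 135) = (39 + (-5 + 0))/(-93) = (39 - 5)*(-1/93) = 34*(-1/93) = -34/93 ≈ -0.36559)
1/E = 1/(-34/93) = -93/34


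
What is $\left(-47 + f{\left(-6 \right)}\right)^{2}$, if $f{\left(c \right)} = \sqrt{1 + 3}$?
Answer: $2025$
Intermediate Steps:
$f{\left(c \right)} = 2$ ($f{\left(c \right)} = \sqrt{4} = 2$)
$\left(-47 + f{\left(-6 \right)}\right)^{2} = \left(-47 + 2\right)^{2} = \left(-45\right)^{2} = 2025$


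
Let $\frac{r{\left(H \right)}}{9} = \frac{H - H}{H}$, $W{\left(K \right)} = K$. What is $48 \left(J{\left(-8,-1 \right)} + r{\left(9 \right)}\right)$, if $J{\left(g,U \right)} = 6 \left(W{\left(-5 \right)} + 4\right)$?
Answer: $-288$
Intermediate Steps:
$r{\left(H \right)} = 0$ ($r{\left(H \right)} = 9 \frac{H - H}{H} = 9 \frac{0}{H} = 9 \cdot 0 = 0$)
$J{\left(g,U \right)} = -6$ ($J{\left(g,U \right)} = 6 \left(-5 + 4\right) = 6 \left(-1\right) = -6$)
$48 \left(J{\left(-8,-1 \right)} + r{\left(9 \right)}\right) = 48 \left(-6 + 0\right) = 48 \left(-6\right) = -288$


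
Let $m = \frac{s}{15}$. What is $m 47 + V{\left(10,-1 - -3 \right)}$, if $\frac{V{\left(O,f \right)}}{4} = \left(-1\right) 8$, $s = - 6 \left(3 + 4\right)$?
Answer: $- \frac{818}{5} \approx -163.6$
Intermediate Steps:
$s = -42$ ($s = \left(-6\right) 7 = -42$)
$m = - \frac{14}{5}$ ($m = - \frac{42}{15} = \left(-42\right) \frac{1}{15} = - \frac{14}{5} \approx -2.8$)
$V{\left(O,f \right)} = -32$ ($V{\left(O,f \right)} = 4 \left(\left(-1\right) 8\right) = 4 \left(-8\right) = -32$)
$m 47 + V{\left(10,-1 - -3 \right)} = \left(- \frac{14}{5}\right) 47 - 32 = - \frac{658}{5} - 32 = - \frac{818}{5}$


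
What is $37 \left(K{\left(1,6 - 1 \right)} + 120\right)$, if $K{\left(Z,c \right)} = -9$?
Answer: $4107$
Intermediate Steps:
$37 \left(K{\left(1,6 - 1 \right)} + 120\right) = 37 \left(-9 + 120\right) = 37 \cdot 111 = 4107$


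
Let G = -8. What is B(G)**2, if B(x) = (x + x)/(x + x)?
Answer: 1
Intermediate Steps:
B(x) = 1 (B(x) = (2*x)/((2*x)) = (2*x)*(1/(2*x)) = 1)
B(G)**2 = 1**2 = 1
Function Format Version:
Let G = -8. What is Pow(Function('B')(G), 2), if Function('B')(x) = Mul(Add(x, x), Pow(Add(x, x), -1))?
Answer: 1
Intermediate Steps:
Function('B')(x) = 1 (Function('B')(x) = Mul(Mul(2, x), Pow(Mul(2, x), -1)) = Mul(Mul(2, x), Mul(Rational(1, 2), Pow(x, -1))) = 1)
Pow(Function('B')(G), 2) = Pow(1, 2) = 1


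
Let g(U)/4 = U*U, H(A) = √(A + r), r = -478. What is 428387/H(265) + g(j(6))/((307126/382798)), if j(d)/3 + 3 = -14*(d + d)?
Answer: 201481133724/153563 - 428387*I*√213/213 ≈ 1.312e+6 - 29353.0*I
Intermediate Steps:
j(d) = -9 - 84*d (j(d) = -9 + 3*(-14*(d + d)) = -9 + 3*(-28*d) = -9 - 84*d)
H(A) = √(-478 + A) (H(A) = √(A - 478) = √(-478 + A))
g(U) = 4*U² (g(U) = 4*(U*U) = 4*U²)
428387/H(265) + g(j(6))/((307126/382798)) = 428387/(√(-478 + 265)) + (4*(-9 - 84*6)²)/((307126/382798)) = 428387/(√(-213)) + (4*(-9 - 504)²)/((307126*(1/382798))) = 428387/((I*√213)) + (4*(-513)²)/(153563/191399) = 428387*(-I*√213/213) + (4*263169)*(191399/153563) = -428387*I*√213/213 + 1052676*(191399/153563) = -428387*I*√213/213 + 201481133724/153563 = 201481133724/153563 - 428387*I*√213/213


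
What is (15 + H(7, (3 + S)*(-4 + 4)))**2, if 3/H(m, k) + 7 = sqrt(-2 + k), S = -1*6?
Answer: 18*(170*sqrt(2) + 553*I)/(14*sqrt(2) + 47*I) ≈ 212.81 - 2.4272*I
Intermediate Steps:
S = -6
H(m, k) = 3/(-7 + sqrt(-2 + k))
(15 + H(7, (3 + S)*(-4 + 4)))**2 = (15 + 3/(-7 + sqrt(-2 + (3 - 6)*(-4 + 4))))**2 = (15 + 3/(-7 + sqrt(-2 - 3*0)))**2 = (15 + 3/(-7 + sqrt(-2 + 0)))**2 = (15 + 3/(-7 + sqrt(-2)))**2 = (15 + 3/(-7 + I*sqrt(2)))**2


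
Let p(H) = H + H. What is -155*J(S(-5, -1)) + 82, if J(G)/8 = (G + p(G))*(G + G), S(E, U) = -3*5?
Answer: -1673918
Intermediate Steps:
p(H) = 2*H
S(E, U) = -15
J(G) = 48*G² (J(G) = 8*((G + 2*G)*(G + G)) = 8*((3*G)*(2*G)) = 8*(6*G²) = 48*G²)
-155*J(S(-5, -1)) + 82 = -7440*(-15)² + 82 = -7440*225 + 82 = -155*10800 + 82 = -1674000 + 82 = -1673918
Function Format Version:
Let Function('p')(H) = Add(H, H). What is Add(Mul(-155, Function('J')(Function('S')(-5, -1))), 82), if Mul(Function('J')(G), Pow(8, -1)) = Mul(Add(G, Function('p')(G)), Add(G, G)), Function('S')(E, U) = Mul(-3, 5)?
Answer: -1673918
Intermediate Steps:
Function('p')(H) = Mul(2, H)
Function('S')(E, U) = -15
Function('J')(G) = Mul(48, Pow(G, 2)) (Function('J')(G) = Mul(8, Mul(Add(G, Mul(2, G)), Add(G, G))) = Mul(8, Mul(Mul(3, G), Mul(2, G))) = Mul(8, Mul(6, Pow(G, 2))) = Mul(48, Pow(G, 2)))
Add(Mul(-155, Function('J')(Function('S')(-5, -1))), 82) = Add(Mul(-155, Mul(48, Pow(-15, 2))), 82) = Add(Mul(-155, Mul(48, 225)), 82) = Add(Mul(-155, 10800), 82) = Add(-1674000, 82) = -1673918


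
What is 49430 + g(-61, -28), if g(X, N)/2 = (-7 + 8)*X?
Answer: 49308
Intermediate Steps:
g(X, N) = 2*X (g(X, N) = 2*((-7 + 8)*X) = 2*(1*X) = 2*X)
49430 + g(-61, -28) = 49430 + 2*(-61) = 49430 - 122 = 49308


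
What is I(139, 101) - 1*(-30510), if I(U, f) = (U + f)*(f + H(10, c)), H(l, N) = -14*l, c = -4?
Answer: 21150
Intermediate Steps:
I(U, f) = (-140 + f)*(U + f) (I(U, f) = (U + f)*(f - 14*10) = (U + f)*(f - 140) = (U + f)*(-140 + f) = (-140 + f)*(U + f))
I(139, 101) - 1*(-30510) = (101² - 140*139 - 140*101 + 139*101) - 1*(-30510) = (10201 - 19460 - 14140 + 14039) + 30510 = -9360 + 30510 = 21150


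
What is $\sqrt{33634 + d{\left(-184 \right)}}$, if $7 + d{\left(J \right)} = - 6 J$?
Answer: $3 \sqrt{3859} \approx 186.36$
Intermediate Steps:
$d{\left(J \right)} = -7 - 6 J$
$\sqrt{33634 + d{\left(-184 \right)}} = \sqrt{33634 - -1097} = \sqrt{33634 + \left(-7 + 1104\right)} = \sqrt{33634 + 1097} = \sqrt{34731} = 3 \sqrt{3859}$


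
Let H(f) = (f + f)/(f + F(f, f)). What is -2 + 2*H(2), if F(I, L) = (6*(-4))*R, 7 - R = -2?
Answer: -218/107 ≈ -2.0374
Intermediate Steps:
R = 9 (R = 7 - 1*(-2) = 7 + 2 = 9)
F(I, L) = -216 (F(I, L) = (6*(-4))*9 = -24*9 = -216)
H(f) = 2*f/(-216 + f) (H(f) = (f + f)/(f - 216) = (2*f)/(-216 + f) = 2*f/(-216 + f))
-2 + 2*H(2) = -2 + 2*(2*2/(-216 + 2)) = -2 + 2*(2*2/(-214)) = -2 + 2*(2*2*(-1/214)) = -2 + 2*(-2/107) = -2 - 4/107 = -218/107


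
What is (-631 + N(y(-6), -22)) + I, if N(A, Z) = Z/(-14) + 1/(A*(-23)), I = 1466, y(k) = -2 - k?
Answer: 538745/644 ≈ 836.56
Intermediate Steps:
N(A, Z) = -Z/14 - 1/(23*A) (N(A, Z) = Z*(-1/14) - 1/23/A = -Z/14 - 1/(23*A))
(-631 + N(y(-6), -22)) + I = (-631 + (-1/14*(-22) - 1/(23*(-2 - 1*(-6))))) + 1466 = (-631 + (11/7 - 1/(23*(-2 + 6)))) + 1466 = (-631 + (11/7 - 1/23/4)) + 1466 = (-631 + (11/7 - 1/23*1/4)) + 1466 = (-631 + (11/7 - 1/92)) + 1466 = (-631 + 1005/644) + 1466 = -405359/644 + 1466 = 538745/644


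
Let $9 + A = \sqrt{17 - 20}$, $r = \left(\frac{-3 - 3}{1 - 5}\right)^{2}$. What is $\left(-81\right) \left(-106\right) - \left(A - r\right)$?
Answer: $\frac{34389}{4} - i \sqrt{3} \approx 8597.3 - 1.732 i$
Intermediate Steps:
$r = \frac{9}{4}$ ($r = \left(- \frac{6}{-4}\right)^{2} = \left(\left(-6\right) \left(- \frac{1}{4}\right)\right)^{2} = \left(\frac{3}{2}\right)^{2} = \frac{9}{4} \approx 2.25$)
$A = -9 + i \sqrt{3}$ ($A = -9 + \sqrt{17 - 20} = -9 + \sqrt{-3} = -9 + i \sqrt{3} \approx -9.0 + 1.732 i$)
$\left(-81\right) \left(-106\right) - \left(A - r\right) = \left(-81\right) \left(-106\right) + \left(\frac{9}{4} - \left(-9 + i \sqrt{3}\right)\right) = 8586 + \left(\frac{9}{4} + \left(9 - i \sqrt{3}\right)\right) = 8586 + \left(\frac{45}{4} - i \sqrt{3}\right) = \frac{34389}{4} - i \sqrt{3}$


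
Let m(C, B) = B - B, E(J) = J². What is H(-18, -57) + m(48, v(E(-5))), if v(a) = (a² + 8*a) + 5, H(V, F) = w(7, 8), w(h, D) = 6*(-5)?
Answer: -30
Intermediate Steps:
w(h, D) = -30
H(V, F) = -30
v(a) = 5 + a² + 8*a
m(C, B) = 0
H(-18, -57) + m(48, v(E(-5))) = -30 + 0 = -30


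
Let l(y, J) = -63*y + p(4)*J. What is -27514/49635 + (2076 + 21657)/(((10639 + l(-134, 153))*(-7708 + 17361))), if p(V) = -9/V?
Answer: -19900659790154/35909105412285 ≈ -0.55420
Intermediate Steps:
l(y, J) = -63*y - 9*J/4 (l(y, J) = -63*y + (-9/4)*J = -63*y + (-9*¼)*J = -63*y - 9*J/4)
-27514/49635 + (2076 + 21657)/(((10639 + l(-134, 153))*(-7708 + 17361))) = -27514/49635 + (2076 + 21657)/(((10639 + (-63*(-134) - 9/4*153))*(-7708 + 17361))) = -27514*1/49635 + 23733/(((10639 + (8442 - 1377/4))*9653)) = -27514/49635 + 23733/(((10639 + 32391/4)*9653)) = -27514/49635 + 23733/(((74947/4)*9653)) = -27514/49635 + 23733/(723463391/4) = -27514/49635 + 23733*(4/723463391) = -27514/49635 + 94932/723463391 = -19900659790154/35909105412285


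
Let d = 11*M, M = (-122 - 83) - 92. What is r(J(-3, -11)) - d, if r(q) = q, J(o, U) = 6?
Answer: 3273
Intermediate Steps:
M = -297 (M = -205 - 92 = -297)
d = -3267 (d = 11*(-297) = -3267)
r(J(-3, -11)) - d = 6 - 1*(-3267) = 6 + 3267 = 3273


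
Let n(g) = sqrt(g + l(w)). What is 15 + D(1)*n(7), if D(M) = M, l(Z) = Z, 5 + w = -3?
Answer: 15 + I ≈ 15.0 + 1.0*I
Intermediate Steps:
w = -8 (w = -5 - 3 = -8)
n(g) = sqrt(-8 + g) (n(g) = sqrt(g - 8) = sqrt(-8 + g))
15 + D(1)*n(7) = 15 + 1*sqrt(-8 + 7) = 15 + 1*sqrt(-1) = 15 + 1*I = 15 + I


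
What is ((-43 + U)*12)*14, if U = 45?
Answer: 336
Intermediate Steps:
((-43 + U)*12)*14 = ((-43 + 45)*12)*14 = (2*12)*14 = 24*14 = 336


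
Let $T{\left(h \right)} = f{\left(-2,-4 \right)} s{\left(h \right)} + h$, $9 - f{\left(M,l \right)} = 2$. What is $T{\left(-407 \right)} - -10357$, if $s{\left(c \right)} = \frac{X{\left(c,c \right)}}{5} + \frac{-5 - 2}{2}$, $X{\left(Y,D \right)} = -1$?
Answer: $\frac{99241}{10} \approx 9924.1$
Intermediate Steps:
$f{\left(M,l \right)} = 7$ ($f{\left(M,l \right)} = 9 - 2 = 7$)
$s{\left(c \right)} = - \frac{37}{10}$ ($s{\left(c \right)} = - \frac{1}{5} + \frac{-5 - 2}{2} = \left(-1\right) \frac{1}{5} + \left(-5 - 2\right) \frac{1}{2} = - \frac{1}{5} - \frac{7}{2} = - \frac{37}{10}$)
$T{\left(h \right)} = - \frac{259}{10} + h$ ($T{\left(h \right)} = 7 \left(- \frac{37}{10}\right) + h = - \frac{259}{10} + h$)
$T{\left(-407 \right)} - -10357 = \left(- \frac{259}{10} - 407\right) - -10357 = - \frac{4329}{10} + 10357 = \frac{99241}{10}$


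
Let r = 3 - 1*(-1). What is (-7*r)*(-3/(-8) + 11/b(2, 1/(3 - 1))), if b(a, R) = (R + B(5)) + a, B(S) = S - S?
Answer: -1337/10 ≈ -133.70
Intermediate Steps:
B(S) = 0
b(a, R) = R + a (b(a, R) = (R + 0) + a = R + a)
r = 4 (r = 3 + 1 = 4)
(-7*r)*(-3/(-8) + 11/b(2, 1/(3 - 1))) = (-7*4)*(-3/(-8) + 11/(1/(3 - 1) + 2)) = -28*(-3*(-1/8) + 11/(1/2 + 2)) = -28*(3/8 + 11/(1/2 + 2)) = -28*(3/8 + 11/(5/2)) = -28*(3/8 + 11*(2/5)) = -28*(3/8 + 22/5) = -28*191/40 = -1337/10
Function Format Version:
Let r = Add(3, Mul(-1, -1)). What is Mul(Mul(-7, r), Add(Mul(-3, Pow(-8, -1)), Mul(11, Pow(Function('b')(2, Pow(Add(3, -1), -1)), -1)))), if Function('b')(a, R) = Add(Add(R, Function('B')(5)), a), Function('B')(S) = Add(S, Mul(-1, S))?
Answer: Rational(-1337, 10) ≈ -133.70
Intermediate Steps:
Function('B')(S) = 0
Function('b')(a, R) = Add(R, a) (Function('b')(a, R) = Add(Add(R, 0), a) = Add(R, a))
r = 4 (r = Add(3, 1) = 4)
Mul(Mul(-7, r), Add(Mul(-3, Pow(-8, -1)), Mul(11, Pow(Function('b')(2, Pow(Add(3, -1), -1)), -1)))) = Mul(Mul(-7, 4), Add(Mul(-3, Pow(-8, -1)), Mul(11, Pow(Add(Pow(Add(3, -1), -1), 2), -1)))) = Mul(-28, Add(Mul(-3, Rational(-1, 8)), Mul(11, Pow(Add(Pow(2, -1), 2), -1)))) = Mul(-28, Add(Rational(3, 8), Mul(11, Pow(Add(Rational(1, 2), 2), -1)))) = Mul(-28, Add(Rational(3, 8), Mul(11, Pow(Rational(5, 2), -1)))) = Mul(-28, Add(Rational(3, 8), Mul(11, Rational(2, 5)))) = Mul(-28, Add(Rational(3, 8), Rational(22, 5))) = Mul(-28, Rational(191, 40)) = Rational(-1337, 10)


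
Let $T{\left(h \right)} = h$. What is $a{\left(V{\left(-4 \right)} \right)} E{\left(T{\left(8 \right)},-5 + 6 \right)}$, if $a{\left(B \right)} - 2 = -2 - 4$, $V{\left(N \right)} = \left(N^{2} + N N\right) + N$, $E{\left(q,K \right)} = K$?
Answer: $-4$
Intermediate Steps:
$V{\left(N \right)} = N + 2 N^{2}$ ($V{\left(N \right)} = \left(N^{2} + N^{2}\right) + N = 2 N^{2} + N = N + 2 N^{2}$)
$a{\left(B \right)} = -4$ ($a{\left(B \right)} = 2 - 6 = -4$)
$a{\left(V{\left(-4 \right)} \right)} E{\left(T{\left(8 \right)},-5 + 6 \right)} = - 4 \left(-5 + 6\right) = \left(-4\right) 1 = -4$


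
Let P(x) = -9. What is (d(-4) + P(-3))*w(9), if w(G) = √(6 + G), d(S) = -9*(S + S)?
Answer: 63*√15 ≈ 244.00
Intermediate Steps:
d(S) = -18*S
(d(-4) + P(-3))*w(9) = (-18*(-4) - 9)*√(6 + 9) = (72 - 9)*√15 = 63*√15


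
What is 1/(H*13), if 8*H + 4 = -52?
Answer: -1/91 ≈ -0.010989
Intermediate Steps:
H = -7 (H = -½ + (⅛)*(-52) = -½ - 13/2 = -7)
1/(H*13) = 1/(-7*13) = 1/(-91) = -1/91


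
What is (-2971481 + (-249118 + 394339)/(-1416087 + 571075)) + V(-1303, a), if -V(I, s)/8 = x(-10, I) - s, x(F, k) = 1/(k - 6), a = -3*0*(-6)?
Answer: -469545264408963/158017244 ≈ -2.9715e+6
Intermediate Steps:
a = 0 (a = 0*(-6) = 0)
x(F, k) = 1/(-6 + k)
V(I, s) = -8/(-6 + I) + 8*s (V(I, s) = -8*(1/(-6 + I) - s) = -8/(-6 + I) + 8*s)
(-2971481 + (-249118 + 394339)/(-1416087 + 571075)) + V(-1303, a) = (-2971481 + (-249118 + 394339)/(-1416087 + 571075)) + 8*(-1 + 0*(-6 - 1303))/(-6 - 1303) = (-2971481 + 145221/(-845012)) + 8*(-1 + 0*(-1309))/(-1309) = (-2971481 + 145221*(-1/845012)) + 8*(-1/1309)*(-1 + 0) = (-2971481 - 145221/845012) + 8*(-1/1309)*(-1) = -2510937247993/845012 + 8/1309 = -469545264408963/158017244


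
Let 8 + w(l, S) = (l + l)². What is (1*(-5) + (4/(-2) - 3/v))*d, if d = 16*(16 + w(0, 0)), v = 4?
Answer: -992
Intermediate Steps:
w(l, S) = -8 + 4*l² (w(l, S) = -8 + (l + l)² = -8 + (2*l)² = -8 + 4*l²)
d = 128 (d = 16*(16 + (-8 + 4*0²)) = 16*(16 + (-8 + 4*0)) = 16*(16 + (-8 + 0)) = 16*(16 - 8) = 16*8 = 128)
(1*(-5) + (4/(-2) - 3/v))*d = (1*(-5) + (4/(-2) - 3/4))*128 = (-5 + (4*(-½) - 3*¼))*128 = (-5 + (-2 - ¾))*128 = (-5 - 11/4)*128 = -31/4*128 = -992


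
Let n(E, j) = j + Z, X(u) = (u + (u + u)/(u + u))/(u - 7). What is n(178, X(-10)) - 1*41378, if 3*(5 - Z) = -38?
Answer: -2109350/51 ≈ -41360.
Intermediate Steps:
X(u) = (1 + u)/(-7 + u) (X(u) = (u + (2*u)/((2*u)))/(-7 + u) = (u + (2*u)*(1/(2*u)))/(-7 + u) = (u + 1)/(-7 + u) = (1 + u)/(-7 + u))
Z = 53/3 (Z = 5 - 1/3*(-38) = 5 + 38/3 = 53/3 ≈ 17.667)
n(E, j) = 53/3 + j (n(E, j) = j + 53/3 = 53/3 + j)
n(178, X(-10)) - 1*41378 = (53/3 + (1 - 10)/(-7 - 10)) - 1*41378 = (53/3 - 9/(-17)) - 41378 = (53/3 - 1/17*(-9)) - 41378 = (53/3 + 9/17) - 41378 = 928/51 - 41378 = -2109350/51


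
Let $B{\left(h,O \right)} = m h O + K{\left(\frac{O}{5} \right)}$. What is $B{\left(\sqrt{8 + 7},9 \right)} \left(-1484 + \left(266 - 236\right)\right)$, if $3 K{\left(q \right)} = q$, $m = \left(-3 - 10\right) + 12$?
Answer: $- \frac{4362}{5} + 13086 \sqrt{15} \approx 49809.0$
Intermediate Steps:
$m = -1$ ($m = -13 + 12 = -1$)
$K{\left(q \right)} = \frac{q}{3}$
$B{\left(h,O \right)} = \frac{O}{15} - O h$ ($B{\left(h,O \right)} = - h O + \frac{O \frac{1}{5}}{3} = - O h + \frac{O \frac{1}{5}}{3} = - O h + \frac{\frac{1}{5} O}{3} = - O h + \frac{O}{15} = \frac{O}{15} - O h$)
$B{\left(\sqrt{8 + 7},9 \right)} \left(-1484 + \left(266 - 236\right)\right) = 9 \left(\frac{1}{15} - \sqrt{8 + 7}\right) \left(-1484 + \left(266 - 236\right)\right) = 9 \left(\frac{1}{15} - \sqrt{15}\right) \left(-1484 + 30\right) = \left(\frac{3}{5} - 9 \sqrt{15}\right) \left(-1454\right) = - \frac{4362}{5} + 13086 \sqrt{15}$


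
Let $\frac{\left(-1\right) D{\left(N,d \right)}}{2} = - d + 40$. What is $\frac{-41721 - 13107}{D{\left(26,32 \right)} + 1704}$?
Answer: $- \frac{13707}{422} \approx -32.481$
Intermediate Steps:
$D{\left(N,d \right)} = -80 + 2 d$ ($D{\left(N,d \right)} = - 2 \left(- d + 40\right) = - 2 \left(40 - d\right) = -80 + 2 d$)
$\frac{-41721 - 13107}{D{\left(26,32 \right)} + 1704} = \frac{-41721 - 13107}{\left(-80 + 2 \cdot 32\right) + 1704} = - \frac{54828}{\left(-80 + 64\right) + 1704} = - \frac{54828}{-16 + 1704} = - \frac{54828}{1688} = \left(-54828\right) \frac{1}{1688} = - \frac{13707}{422}$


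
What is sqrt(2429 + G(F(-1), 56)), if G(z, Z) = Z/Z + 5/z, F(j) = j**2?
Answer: sqrt(2435) ≈ 49.346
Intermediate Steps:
G(z, Z) = 1 + 5/z
sqrt(2429 + G(F(-1), 56)) = sqrt(2429 + (5 + (-1)**2)/((-1)**2)) = sqrt(2429 + (5 + 1)/1) = sqrt(2429 + 1*6) = sqrt(2429 + 6) = sqrt(2435)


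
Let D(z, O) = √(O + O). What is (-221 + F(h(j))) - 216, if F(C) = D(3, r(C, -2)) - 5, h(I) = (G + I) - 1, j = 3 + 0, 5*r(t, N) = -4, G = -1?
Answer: -442 + 2*I*√10/5 ≈ -442.0 + 1.2649*I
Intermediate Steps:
r(t, N) = -⅘ (r(t, N) = (⅕)*(-4) = -⅘)
j = 3
D(z, O) = √2*√O (D(z, O) = √(2*O) = √2*√O)
h(I) = -2 + I (h(I) = (-1 + I) - 1 = -2 + I)
F(C) = -5 + 2*I*√10/5 (F(C) = √2*√(-⅘) - 5 = √2*(2*I*√5/5) - 5 = 2*I*√10/5 - 5 = -5 + 2*I*√10/5)
(-221 + F(h(j))) - 216 = (-221 + (-5 + 2*I*√10/5)) - 216 = (-226 + 2*I*√10/5) - 216 = -442 + 2*I*√10/5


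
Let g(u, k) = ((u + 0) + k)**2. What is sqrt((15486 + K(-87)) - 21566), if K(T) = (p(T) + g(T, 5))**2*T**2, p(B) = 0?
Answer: 4*sqrt(21388184629) ≈ 5.8499e+5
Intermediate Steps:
g(u, k) = (k + u)**2 (g(u, k) = (u + k)**2 = (k + u)**2)
K(T) = T**2*(5 + T)**4 (K(T) = (0 + (5 + T)**2)**2*T**2 = ((5 + T)**2)**2*T**2 = (5 + T)**4*T**2 = T**2*(5 + T)**4)
sqrt((15486 + K(-87)) - 21566) = sqrt((15486 + (-87)**2*(5 - 87)**4) - 21566) = sqrt((15486 + 7569*(-82)**4) - 21566) = sqrt((15486 + 7569*45212176) - 21566) = sqrt((15486 + 342210960144) - 21566) = sqrt(342210975630 - 21566) = sqrt(342210954064) = 4*sqrt(21388184629)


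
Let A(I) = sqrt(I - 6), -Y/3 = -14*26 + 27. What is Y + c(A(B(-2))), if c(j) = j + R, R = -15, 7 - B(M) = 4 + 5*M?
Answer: 996 + sqrt(7) ≈ 998.65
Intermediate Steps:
Y = 1011 (Y = -3*(-14*26 + 27) = -3*(-364 + 27) = -3*(-337) = 1011)
B(M) = 3 - 5*M (B(M) = 7 - (4 + 5*M) = 7 + (-4 - 5*M) = 3 - 5*M)
A(I) = sqrt(-6 + I)
c(j) = -15 + j (c(j) = j - 15 = -15 + j)
Y + c(A(B(-2))) = 1011 + (-15 + sqrt(-6 + (3 - 5*(-2)))) = 1011 + (-15 + sqrt(-6 + (3 + 10))) = 1011 + (-15 + sqrt(-6 + 13)) = 1011 + (-15 + sqrt(7)) = 996 + sqrt(7)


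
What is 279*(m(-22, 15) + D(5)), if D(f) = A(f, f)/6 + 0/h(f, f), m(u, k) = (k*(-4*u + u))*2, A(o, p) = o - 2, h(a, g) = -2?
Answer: 1105119/2 ≈ 5.5256e+5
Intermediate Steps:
A(o, p) = -2 + o
m(u, k) = -6*k*u (m(u, k) = (k*(-3*u))*2 = -3*k*u*2 = -6*k*u)
D(f) = -1/3 + f/6 (D(f) = (-2 + f)/6 + 0/(-2) = (-2 + f)*(1/6) + 0*(-1/2) = (-1/3 + f/6) + 0 = -1/3 + f/6)
279*(m(-22, 15) + D(5)) = 279*(-6*15*(-22) + (-1/3 + (1/6)*5)) = 279*(1980 + (-1/3 + 5/6)) = 279*(1980 + 1/2) = 279*(3961/2) = 1105119/2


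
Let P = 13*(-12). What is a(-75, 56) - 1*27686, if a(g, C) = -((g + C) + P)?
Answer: -27511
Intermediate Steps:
P = -156
a(g, C) = 156 - C - g (a(g, C) = -((g + C) - 156) = -((C + g) - 156) = -(-156 + C + g) = 156 - C - g)
a(-75, 56) - 1*27686 = (156 - 1*56 - 1*(-75)) - 1*27686 = (156 - 56 + 75) - 27686 = 175 - 27686 = -27511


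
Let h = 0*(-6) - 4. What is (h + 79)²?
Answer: 5625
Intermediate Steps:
h = -4 (h = 0 - 4 = -4)
(h + 79)² = (-4 + 79)² = 75² = 5625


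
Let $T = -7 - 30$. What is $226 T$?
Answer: $-8362$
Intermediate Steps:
$T = -37$ ($T = -7 - 30 = -37$)
$226 T = 226 \left(-37\right) = -8362$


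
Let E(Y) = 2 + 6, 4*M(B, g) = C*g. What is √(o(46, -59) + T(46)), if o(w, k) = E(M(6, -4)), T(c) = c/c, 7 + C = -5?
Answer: 3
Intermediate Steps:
C = -12 (C = -7 - 5 = -12)
M(B, g) = -3*g (M(B, g) = (-12*g)/4 = -3*g)
T(c) = 1
E(Y) = 8
o(w, k) = 8
√(o(46, -59) + T(46)) = √(8 + 1) = √9 = 3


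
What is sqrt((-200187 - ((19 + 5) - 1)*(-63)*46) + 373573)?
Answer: 2*sqrt(60010) ≈ 489.94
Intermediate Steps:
sqrt((-200187 - ((19 + 5) - 1)*(-63)*46) + 373573) = sqrt((-200187 - (24 - 1)*(-63)*46) + 373573) = sqrt((-200187 - 23*(-63)*46) + 373573) = sqrt((-200187 - (-1449)*46) + 373573) = sqrt((-200187 - 1*(-66654)) + 373573) = sqrt((-200187 + 66654) + 373573) = sqrt(-133533 + 373573) = sqrt(240040) = 2*sqrt(60010)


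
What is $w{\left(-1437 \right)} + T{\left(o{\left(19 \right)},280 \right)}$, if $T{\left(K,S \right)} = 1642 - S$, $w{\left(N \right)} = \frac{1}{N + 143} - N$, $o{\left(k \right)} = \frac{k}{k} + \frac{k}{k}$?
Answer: $\frac{3621905}{1294} \approx 2799.0$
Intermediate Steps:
$o{\left(k \right)} = 2$ ($o{\left(k \right)} = 1 + 1 = 2$)
$w{\left(N \right)} = \frac{1}{143 + N} - N$
$w{\left(-1437 \right)} + T{\left(o{\left(19 \right)},280 \right)} = \frac{1 - \left(-1437\right)^{2} - -205491}{143 - 1437} + \left(1642 - 280\right) = \frac{1 - 2064969 + 205491}{-1294} + \left(1642 - 280\right) = - \frac{1 - 2064969 + 205491}{1294} + 1362 = \left(- \frac{1}{1294}\right) \left(-1859477\right) + 1362 = \frac{1859477}{1294} + 1362 = \frac{3621905}{1294}$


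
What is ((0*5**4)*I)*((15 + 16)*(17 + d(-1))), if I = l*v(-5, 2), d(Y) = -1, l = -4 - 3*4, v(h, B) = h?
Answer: 0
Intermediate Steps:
l = -16 (l = -4 - 12 = -16)
I = 80 (I = -16*(-5) = 80)
((0*5**4)*I)*((15 + 16)*(17 + d(-1))) = ((0*5**4)*80)*((15 + 16)*(17 - 1)) = ((0*625)*80)*(31*16) = (0*80)*496 = 0*496 = 0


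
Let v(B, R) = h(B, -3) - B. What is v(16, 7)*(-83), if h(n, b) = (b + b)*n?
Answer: 9296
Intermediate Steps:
h(n, b) = 2*b*n (h(n, b) = (2*b)*n = 2*b*n)
v(B, R) = -7*B (v(B, R) = 2*(-3)*B - B = -6*B - B = -7*B)
v(16, 7)*(-83) = -7*16*(-83) = -112*(-83) = 9296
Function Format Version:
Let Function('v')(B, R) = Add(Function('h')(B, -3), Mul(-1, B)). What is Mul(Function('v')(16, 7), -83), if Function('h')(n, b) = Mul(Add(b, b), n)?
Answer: 9296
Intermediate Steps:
Function('h')(n, b) = Mul(2, b, n) (Function('h')(n, b) = Mul(Mul(2, b), n) = Mul(2, b, n))
Function('v')(B, R) = Mul(-7, B) (Function('v')(B, R) = Add(Mul(2, -3, B), Mul(-1, B)) = Add(Mul(-6, B), Mul(-1, B)) = Mul(-7, B))
Mul(Function('v')(16, 7), -83) = Mul(Mul(-7, 16), -83) = Mul(-112, -83) = 9296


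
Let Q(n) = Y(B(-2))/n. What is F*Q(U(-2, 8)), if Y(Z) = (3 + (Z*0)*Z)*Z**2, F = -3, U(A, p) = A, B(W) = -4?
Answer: 72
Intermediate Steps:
Y(Z) = 3*Z**2 (Y(Z) = (3 + 0*Z)*Z**2 = (3 + 0)*Z**2 = 3*Z**2)
Q(n) = 48/n (Q(n) = (3*(-4)**2)/n = (3*16)/n = 48/n)
F*Q(U(-2, 8)) = -144/(-2) = -144*(-1)/2 = -3*(-24) = 72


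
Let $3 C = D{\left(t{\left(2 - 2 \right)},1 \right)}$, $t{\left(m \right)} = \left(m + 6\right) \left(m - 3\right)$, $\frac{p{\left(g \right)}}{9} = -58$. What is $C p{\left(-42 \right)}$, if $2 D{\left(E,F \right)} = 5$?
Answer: $-435$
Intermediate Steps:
$p{\left(g \right)} = -522$ ($p{\left(g \right)} = 9 \left(-58\right) = -522$)
$t{\left(m \right)} = \left(-3 + m\right) \left(6 + m\right)$ ($t{\left(m \right)} = \left(6 + m\right) \left(-3 + m\right) = \left(-3 + m\right) \left(6 + m\right)$)
$D{\left(E,F \right)} = \frac{5}{2}$ ($D{\left(E,F \right)} = \frac{1}{2} \cdot 5 = \frac{5}{2}$)
$C = \frac{5}{6}$ ($C = \frac{1}{3} \cdot \frac{5}{2} = \frac{5}{6} \approx 0.83333$)
$C p{\left(-42 \right)} = \frac{5}{6} \left(-522\right) = -435$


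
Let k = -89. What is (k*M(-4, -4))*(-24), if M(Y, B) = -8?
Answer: -17088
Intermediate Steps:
(k*M(-4, -4))*(-24) = -89*(-8)*(-24) = 712*(-24) = -17088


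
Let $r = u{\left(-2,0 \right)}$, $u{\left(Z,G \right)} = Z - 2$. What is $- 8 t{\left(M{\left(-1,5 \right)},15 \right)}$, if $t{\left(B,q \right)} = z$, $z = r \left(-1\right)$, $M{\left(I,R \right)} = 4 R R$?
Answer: $-32$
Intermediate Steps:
$u{\left(Z,G \right)} = -2 + Z$
$M{\left(I,R \right)} = 4 R^{2}$
$r = -4$ ($r = -2 - 2 = -4$)
$z = 4$ ($z = \left(-4\right) \left(-1\right) = 4$)
$t{\left(B,q \right)} = 4$
$- 8 t{\left(M{\left(-1,5 \right)},15 \right)} = \left(-8\right) 4 = -32$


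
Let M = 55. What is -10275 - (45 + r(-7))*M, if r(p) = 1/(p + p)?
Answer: -178445/14 ≈ -12746.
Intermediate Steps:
r(p) = 1/(2*p)
-10275 - (45 + r(-7))*M = -10275 - (45 + (½)/(-7))*55 = -10275 - (45 + (½)*(-⅐))*55 = -10275 - (45 - 1/14)*55 = -10275 - 629*55/14 = -10275 - 1*34595/14 = -10275 - 34595/14 = -178445/14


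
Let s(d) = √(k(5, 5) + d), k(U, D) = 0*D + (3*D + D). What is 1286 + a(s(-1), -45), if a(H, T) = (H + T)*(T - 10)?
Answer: 3761 - 55*√19 ≈ 3521.3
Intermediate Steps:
k(U, D) = 4*D (k(U, D) = 0 + 4*D = 4*D)
s(d) = √(20 + d) (s(d) = √(4*5 + d) = √(20 + d))
a(H, T) = (-10 + T)*(H + T) (a(H, T) = (H + T)*(-10 + T) = (-10 + T)*(H + T))
1286 + a(s(-1), -45) = 1286 + ((-45)² - 10*√(20 - 1) - 10*(-45) + √(20 - 1)*(-45)) = 1286 + (2025 - 10*√19 + 450 + √19*(-45)) = 1286 + (2025 - 10*√19 + 450 - 45*√19) = 1286 + (2475 - 55*√19) = 3761 - 55*√19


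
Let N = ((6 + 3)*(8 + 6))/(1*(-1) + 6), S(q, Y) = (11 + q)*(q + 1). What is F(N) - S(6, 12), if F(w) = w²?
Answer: 12901/25 ≈ 516.04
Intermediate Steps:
S(q, Y) = (1 + q)*(11 + q) (S(q, Y) = (11 + q)*(1 + q) = (1 + q)*(11 + q))
N = 126/5 (N = (9*14)/(-1 + 6) = 126/5 ≈ 25.200)
F(N) - S(6, 12) = (126/5)² - (11 + 6² + 12*6) = 15876/25 - (11 + 36 + 72) = 15876/25 - 1*119 = 15876/25 - 119 = 12901/25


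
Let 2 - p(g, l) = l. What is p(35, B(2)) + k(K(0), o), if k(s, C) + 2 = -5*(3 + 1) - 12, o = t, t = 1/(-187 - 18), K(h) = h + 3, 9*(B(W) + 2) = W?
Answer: -272/9 ≈ -30.222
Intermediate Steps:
B(W) = -2 + W/9
K(h) = 3 + h
t = -1/205 (t = 1/(-205) = -1/205 ≈ -0.0048781)
o = -1/205 ≈ -0.0048781
p(g, l) = 2 - l
k(s, C) = -34 (k(s, C) = -2 + (-5*(3 + 1) - 12) = -2 + (-5*4 - 12) = -2 + (-20 - 12) = -2 - 32 = -34)
p(35, B(2)) + k(K(0), o) = (2 - (-2 + (1/9)*2)) - 34 = (2 - (-2 + 2/9)) - 34 = (2 - 1*(-16/9)) - 34 = (2 + 16/9) - 34 = 34/9 - 34 = -272/9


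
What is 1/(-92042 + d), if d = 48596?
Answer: -1/43446 ≈ -2.3017e-5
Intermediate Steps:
1/(-92042 + d) = 1/(-92042 + 48596) = 1/(-43446) = -1/43446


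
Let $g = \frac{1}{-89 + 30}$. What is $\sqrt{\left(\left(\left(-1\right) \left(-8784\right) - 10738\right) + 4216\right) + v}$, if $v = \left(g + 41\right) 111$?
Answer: $\frac{8 \sqrt{370461}}{59} \approx 82.53$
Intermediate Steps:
$g = - \frac{1}{59}$ ($g = \frac{1}{-59} = - \frac{1}{59} \approx -0.016949$)
$v = \frac{268398}{59}$ ($v = \left(- \frac{1}{59} + 41\right) 111 = \frac{2418}{59} \cdot 111 = \frac{268398}{59} \approx 4549.1$)
$\sqrt{\left(\left(\left(-1\right) \left(-8784\right) - 10738\right) + 4216\right) + v} = \sqrt{\left(\left(\left(-1\right) \left(-8784\right) - 10738\right) + 4216\right) + \frac{268398}{59}} = \sqrt{\left(\left(8784 - 10738\right) + 4216\right) + \frac{268398}{59}} = \sqrt{\left(-1954 + 4216\right) + \frac{268398}{59}} = \sqrt{2262 + \frac{268398}{59}} = \sqrt{\frac{401856}{59}} = \frac{8 \sqrt{370461}}{59}$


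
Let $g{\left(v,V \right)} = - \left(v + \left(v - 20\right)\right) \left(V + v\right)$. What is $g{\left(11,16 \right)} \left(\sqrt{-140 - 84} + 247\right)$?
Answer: $-13338 - 216 i \sqrt{14} \approx -13338.0 - 808.2 i$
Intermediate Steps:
$g{\left(v,V \right)} = - \left(-20 + 2 v\right) \left(V + v\right)$ ($g{\left(v,V \right)} = - \left(v + \left(-20 + v\right)\right) \left(V + v\right) = - \left(-20 + 2 v\right) \left(V + v\right)$)
$g{\left(11,16 \right)} \left(\sqrt{-140 - 84} + 247\right) = \left(- 2 \cdot 11^{2} + 20 \cdot 16 + 20 \cdot 11 - 32 \cdot 11\right) \left(\sqrt{-140 - 84} + 247\right) = \left(\left(-2\right) 121 + 320 + 220 - 352\right) \left(\sqrt{-224} + 247\right) = \left(-242 + 320 + 220 - 352\right) \left(4 i \sqrt{14} + 247\right) = - 54 \left(247 + 4 i \sqrt{14}\right) = -13338 - 216 i \sqrt{14}$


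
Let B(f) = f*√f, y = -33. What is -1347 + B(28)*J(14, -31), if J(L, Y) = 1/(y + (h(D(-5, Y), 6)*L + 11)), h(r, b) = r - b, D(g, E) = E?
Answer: -1347 - 14*√7/135 ≈ -1347.3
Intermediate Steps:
B(f) = f^(3/2)
J(L, Y) = 1/(-22 + L*(-6 + Y)) (J(L, Y) = 1/(-33 + ((Y - 1*6)*L + 11)) = 1/(-33 + ((Y - 6)*L + 11)) = 1/(-33 + ((-6 + Y)*L + 11)) = 1/(-33 + (L*(-6 + Y) + 11)) = 1/(-33 + (11 + L*(-6 + Y))) = 1/(-22 + L*(-6 + Y)))
-1347 + B(28)*J(14, -31) = -1347 + 28^(3/2)/(-22 + 14*(-6 - 31)) = -1347 + (56*√7)/(-22 + 14*(-37)) = -1347 + (56*√7)/(-22 - 518) = -1347 + (56*√7)/(-540) = -1347 + (56*√7)*(-1/540) = -1347 - 14*√7/135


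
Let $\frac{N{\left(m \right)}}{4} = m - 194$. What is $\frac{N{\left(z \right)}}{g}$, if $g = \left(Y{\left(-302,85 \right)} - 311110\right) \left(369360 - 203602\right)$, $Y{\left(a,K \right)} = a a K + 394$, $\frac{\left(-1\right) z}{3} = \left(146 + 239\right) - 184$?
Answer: $- \frac{797}{308377177748} \approx -2.5845 \cdot 10^{-9}$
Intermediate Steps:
$z = -603$ ($z = - 3 \left(\left(146 + 239\right) - 184\right) = - 3 \left(385 - 184\right) = \left(-3\right) 201 = -603$)
$N{\left(m \right)} = -776 + 4 m$ ($N{\left(m \right)} = 4 \left(m - 194\right) = 4 \left(-194 + m\right) = -776 + 4 m$)
$Y{\left(a,K \right)} = 394 + K a^{2}$ ($Y{\left(a,K \right)} = a^{2} K + 394 = K a^{2} + 394 = 394 + K a^{2}$)
$g = 1233508710992$ ($g = \left(\left(394 + 85 \left(-302\right)^{2}\right) - 311110\right) \left(369360 - 203602\right) = \left(\left(394 + 85 \cdot 91204\right) - 311110\right) 165758 = \left(\left(394 + 7752340\right) - 311110\right) 165758 = \left(7752734 - 311110\right) 165758 = 7441624 \cdot 165758 = 1233508710992$)
$\frac{N{\left(z \right)}}{g} = \frac{-776 + 4 \left(-603\right)}{1233508710992} = \left(-776 - 2412\right) \frac{1}{1233508710992} = \left(-3188\right) \frac{1}{1233508710992} = - \frac{797}{308377177748}$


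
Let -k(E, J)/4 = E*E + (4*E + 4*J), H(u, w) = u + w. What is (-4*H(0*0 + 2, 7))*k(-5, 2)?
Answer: 1872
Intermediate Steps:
k(E, J) = -16*E - 16*J - 4*E**2 (k(E, J) = -4*(E*E + (4*E + 4*J)) = -4*(E**2 + (4*E + 4*J)) = -4*(E**2 + 4*E + 4*J) = -16*E - 16*J - 4*E**2)
(-4*H(0*0 + 2, 7))*k(-5, 2) = (-4*((0*0 + 2) + 7))*(-16*(-5) - 16*2 - 4*(-5)**2) = (-4*((0 + 2) + 7))*(80 - 32 - 4*25) = (-4*(2 + 7))*(80 - 32 - 100) = -4*9*(-52) = -36*(-52) = 1872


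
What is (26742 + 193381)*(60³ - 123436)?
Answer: 20375465372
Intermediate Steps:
(26742 + 193381)*(60³ - 123436) = 220123*(216000 - 123436) = 220123*92564 = 20375465372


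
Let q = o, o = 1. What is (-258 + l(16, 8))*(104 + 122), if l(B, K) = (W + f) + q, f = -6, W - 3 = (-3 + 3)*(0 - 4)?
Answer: -58760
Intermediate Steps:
W = 3 (W = 3 + (-3 + 3)*(0 - 4) = 3 + 0*(-4) = 3 + 0 = 3)
q = 1
l(B, K) = -2 (l(B, K) = (3 - 6) + 1 = -3 + 1 = -2)
(-258 + l(16, 8))*(104 + 122) = (-258 - 2)*(104 + 122) = -260*226 = -58760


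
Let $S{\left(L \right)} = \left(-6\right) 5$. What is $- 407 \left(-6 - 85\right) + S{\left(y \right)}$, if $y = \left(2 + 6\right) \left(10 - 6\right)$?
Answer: $37007$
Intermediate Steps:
$y = 32$ ($y = 8 \cdot 4 = 32$)
$S{\left(L \right)} = -30$
$- 407 \left(-6 - 85\right) + S{\left(y \right)} = - 407 \left(-6 - 85\right) - 30 = \left(-407\right) \left(-91\right) - 30 = 37037 - 30 = 37007$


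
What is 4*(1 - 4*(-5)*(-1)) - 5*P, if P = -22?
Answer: 34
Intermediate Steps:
4*(1 - 4*(-5)*(-1)) - 5*P = 4*(1 - 4*(-5)*(-1)) - 5*(-22) = 4*(1 + 20*(-1)) + 110 = 4*(1 - 20) + 110 = 4*(-19) + 110 = -76 + 110 = 34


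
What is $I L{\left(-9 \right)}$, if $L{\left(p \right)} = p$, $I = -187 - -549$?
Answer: $-3258$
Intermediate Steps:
$I = 362$ ($I = -187 + 549 = 362$)
$I L{\left(-9 \right)} = 362 \left(-9\right) = -3258$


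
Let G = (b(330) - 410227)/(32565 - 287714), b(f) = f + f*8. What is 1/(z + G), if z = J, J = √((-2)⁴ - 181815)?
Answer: 103911216293/11835464775393648 - 65101012201*I*√181799/11835464775393648 ≈ 8.7797e-6 - 0.0023453*I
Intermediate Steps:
b(f) = 9*f (b(f) = f + 8*f = 9*f)
J = I*√181799 (J = √(16 - 181815) = √(-181799) = I*√181799 ≈ 426.38*I)
z = I*√181799 ≈ 426.38*I
G = 407257/255149 (G = (9*330 - 410227)/(32565 - 287714) = (2970 - 410227)/(-255149) = -407257*(-1/255149) = 407257/255149 ≈ 1.5962)
1/(z + G) = 1/(I*√181799 + 407257/255149) = 1/(407257/255149 + I*√181799)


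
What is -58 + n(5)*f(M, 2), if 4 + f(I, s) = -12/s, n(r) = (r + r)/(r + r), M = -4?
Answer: -68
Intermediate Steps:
n(r) = 1 (n(r) = (2*r)/((2*r)) = (2*r)*(1/(2*r)) = 1)
f(I, s) = -4 - 12/s
-58 + n(5)*f(M, 2) = -58 + 1*(-4 - 12/2) = -58 + 1*(-4 - 12*½) = -58 + 1*(-4 - 6) = -58 + 1*(-10) = -58 - 10 = -68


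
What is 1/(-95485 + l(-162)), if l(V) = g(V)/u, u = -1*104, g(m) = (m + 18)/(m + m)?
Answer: -234/22343491 ≈ -1.0473e-5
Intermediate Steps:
g(m) = (18 + m)/(2*m) (g(m) = (18 + m)/((2*m)) = (18 + m)*(1/(2*m)) = (18 + m)/(2*m))
u = -104
l(V) = -(18 + V)/(208*V) (l(V) = ((18 + V)/(2*V))/(-104) = ((18 + V)/(2*V))*(-1/104) = -(18 + V)/(208*V))
1/(-95485 + l(-162)) = 1/(-95485 + (1/208)*(-18 - 1*(-162))/(-162)) = 1/(-95485 + (1/208)*(-1/162)*(-18 + 162)) = 1/(-95485 + (1/208)*(-1/162)*144) = 1/(-95485 - 1/234) = 1/(-22343491/234) = -234/22343491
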